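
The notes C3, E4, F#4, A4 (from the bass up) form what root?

F#

Reordering C, E, F#, A into stacked thirds gives F#–A–C–E; the bottom of that stack, F#, is the root.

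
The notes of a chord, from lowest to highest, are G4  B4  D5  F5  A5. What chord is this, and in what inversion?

Reducing to letter names: G, B, D, F, A. These stack in thirds as G–B–D–F–A — a G dominant ninth chord.
G is the root of G dominant ninth; root in the bass means root position.

G dominant ninth, root position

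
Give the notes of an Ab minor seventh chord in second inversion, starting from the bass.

The chord tones are Ab–Cb–Eb–Gb. With the fifth (Eb) lowest for second inversion: Eb, Gb, Ab, Cb.

Eb, Gb, Ab, Cb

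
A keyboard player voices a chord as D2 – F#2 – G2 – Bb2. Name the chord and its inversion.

G minor-major seventh, second inversion

The pitch classes D, F#, G, Bb arrange in thirds as G–Bb–D–F#: a G minor-major seventh chord.
With the fifth (D) in the bass, the chord is in second inversion (figured bass 4/3).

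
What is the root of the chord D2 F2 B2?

B

D, F, B are the tones of a B diminished triad (B–D–F), making B the root.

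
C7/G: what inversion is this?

C7/G means C dominant seventh with G in the bass. G is the fifth of C dominant seventh (C–E–G–Bb), so this is second inversion.

second inversion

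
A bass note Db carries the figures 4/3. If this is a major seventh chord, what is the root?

Gb

The figures 4/3 mean the fifth of the chord is in the bass. If Db is the fifth of a major seventh chord, the root is Gb (chord tones Gb–Bb–Db–F).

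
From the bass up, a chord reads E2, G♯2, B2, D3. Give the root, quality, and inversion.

The distinct note names are E, G#, B, D. Stacked in thirds they read E–G#–B–D, which is a dominant seventh chord on E.
E is the root of E dominant seventh; root in the bass means root position (figured bass 7).

E dominant seventh, root position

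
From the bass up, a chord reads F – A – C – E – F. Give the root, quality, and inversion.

F major seventh, root position

The pitch classes F, A, C, E arrange in thirds as F–A–C–E: an F major seventh chord.
F is the root of F major seventh; root in the bass means root position (figured bass 7).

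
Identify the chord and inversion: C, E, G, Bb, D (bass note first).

Reducing to letter names: C, E, G, Bb, D. These stack in thirds as C–E–G–Bb–D — a C dominant ninth chord.
The lowest note is C, the root of the chord, so this is root position.

C dominant ninth, root position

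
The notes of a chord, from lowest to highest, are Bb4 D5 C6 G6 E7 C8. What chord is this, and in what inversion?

C dominant ninth, third inversion

Reducing to letter names: Bb, D, C, G, E. These stack in thirds as C–E–G–Bb–D — a C dominant ninth chord.
The lowest note is Bb, the seventh of the chord, so this is third inversion.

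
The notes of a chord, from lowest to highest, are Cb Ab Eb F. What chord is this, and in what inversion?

F half-diminished seventh, second inversion

Reducing to letter names: Cb, Ab, Eb, F. These stack in thirds as F–Ab–Cb–Eb — an F half-diminished seventh chord.
The lowest note is Cb, the fifth of the chord, so this is second inversion (figured bass 4/3).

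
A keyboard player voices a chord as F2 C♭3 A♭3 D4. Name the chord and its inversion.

D diminished seventh, first inversion

The distinct note names are F, Cb, Ab, D. Stacked in thirds they read D–F–Ab–Cb, which is a diminished seventh chord on D.
The lowest note is F, the third of the chord, so this is first inversion (figured bass 6/5).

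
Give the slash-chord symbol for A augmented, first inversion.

Aaug/C#

First inversion of A augmented has the third (C#) in the bass. As a slash chord: Aaug/C#.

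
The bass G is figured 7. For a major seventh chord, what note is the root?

G

The figures 7 mean the root of the chord is in the bass. If G is the root of a major seventh chord, the root is G (chord tones G–B–D–F#).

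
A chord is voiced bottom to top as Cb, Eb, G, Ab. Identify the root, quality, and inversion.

Ab minor-major seventh, first inversion

Reducing to letter names: Cb, Eb, G, Ab. These stack in thirds as Ab–Cb–Eb–G — an Ab minor-major seventh chord.
Cb is the third of Ab minor-major seventh; third in the bass means first inversion (figured bass 6/5).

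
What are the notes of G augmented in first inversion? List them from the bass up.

The chord tones are G–B–D#. With the third (B) lowest for first inversion: B, D#, G.

B, D#, G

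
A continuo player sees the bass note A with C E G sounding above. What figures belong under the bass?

7

The notes A, C, E, G stack in thirds as A–C–E–G — an A minor seventh chord. The bass A is the root, so this is root position: figured 7.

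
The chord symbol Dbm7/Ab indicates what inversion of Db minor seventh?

Dbm7/Ab means Db minor seventh with Ab in the bass. Ab is the fifth of Db minor seventh (Db–Fb–Ab–Cb), so this is second inversion.

second inversion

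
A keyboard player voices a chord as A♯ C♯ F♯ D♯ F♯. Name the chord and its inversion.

The distinct note names are A#, C#, F#, D#. Stacked in thirds they read D#–F#–A#–C#, which is a minor seventh chord on D#.
A# is the fifth of D# minor seventh; fifth in the bass means second inversion (figured bass 4/3).

D# minor seventh, second inversion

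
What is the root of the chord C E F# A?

C, E, F#, A are the tones of an F# half-diminished seventh chord (F#–A–C–E), making F# the root.

F#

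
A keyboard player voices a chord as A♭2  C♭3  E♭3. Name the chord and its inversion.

Ab minor, root position

Reducing to letter names: Ab, Cb, Eb. These stack in thirds as Ab–Cb–Eb — an Ab minor triad.
With the root (Ab) in the bass, the chord is in root position (figured bass 5/3).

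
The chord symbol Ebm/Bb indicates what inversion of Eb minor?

Ebm/Bb means Eb minor with Bb in the bass. Bb is the fifth of Eb minor (Eb–Gb–Bb), so this is second inversion.

second inversion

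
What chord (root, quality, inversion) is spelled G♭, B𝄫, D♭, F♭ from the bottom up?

The distinct note names are Gb, Bbb, Db, Fb. Stacked in thirds they read Gb–Bbb–Db–Fb, which is a minor seventh chord on Gb.
Gb is the root of Gb minor seventh; root in the bass means root position (figured bass 7).

Gb minor seventh, root position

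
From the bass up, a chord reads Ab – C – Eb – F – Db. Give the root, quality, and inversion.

Db major ninth, second inversion

Reducing to letter names: Ab, C, Eb, F, Db. These stack in thirds as Db–F–Ab–C–Eb — a Db major ninth chord.
With the fifth (Ab) in the bass, the chord is in second inversion.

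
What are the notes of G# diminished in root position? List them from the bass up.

G#, B, D

The chord tones are G#–B–D. With the root (G#) lowest for root position: G#, B, D.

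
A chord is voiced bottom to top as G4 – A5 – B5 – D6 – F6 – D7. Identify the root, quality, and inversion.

The distinct note names are G, A, B, D, F. Stacked in thirds they read G–B–D–F–A, which is a dominant ninth chord on G.
The lowest note is G, the root of the chord, so this is root position.

G dominant ninth, root position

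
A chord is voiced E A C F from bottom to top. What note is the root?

F

Reordering E, A, C, F into stacked thirds gives F–A–C–E; the bottom of that stack, F, is the root.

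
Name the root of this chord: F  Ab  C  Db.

Db

The distinct letter names are F, Ab, C, Db. Arranged as a stack of thirds they read Db–F–Ab–C, so Db is the root (a Db major seventh chord).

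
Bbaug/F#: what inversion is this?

Bbaug/F# means Bb augmented with F# in the bass. F# is the fifth of Bb augmented (Bb–D–F#), so this is second inversion.

second inversion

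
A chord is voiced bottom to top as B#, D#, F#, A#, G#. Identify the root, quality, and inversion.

G# dominant ninth, first inversion

Reducing to letter names: B#, D#, F#, A#, G#. These stack in thirds as G#–B#–D#–F#–A# — a G# dominant ninth chord.
With the third (B#) in the bass, the chord is in first inversion.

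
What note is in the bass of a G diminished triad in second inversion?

Db

The fifth of G diminished (G–Bb–Db) is Db; that is the bass in second inversion.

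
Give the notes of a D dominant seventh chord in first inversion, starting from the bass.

The chord tones are D–F#–A–C. With the third (F#) lowest for first inversion: F#, A, C, D.

F#, A, C, D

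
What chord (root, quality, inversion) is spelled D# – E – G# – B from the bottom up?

E major seventh, third inversion

Reducing to letter names: D#, E, G#, B. These stack in thirds as E–G#–B–D# — an E major seventh chord.
With the seventh (D#) in the bass, the chord is in third inversion (figured bass 4/2).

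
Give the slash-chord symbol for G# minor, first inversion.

First inversion of G# minor has the third (B) in the bass. As a slash chord: G#m/B.

G#m/B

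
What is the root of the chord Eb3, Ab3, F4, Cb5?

Reordering Eb, Ab, F, Cb into stacked thirds gives F–Ab–Cb–Eb; the bottom of that stack, F, is the root.

F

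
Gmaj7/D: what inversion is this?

Gmaj7/D means G major seventh with D in the bass. D is the fifth of G major seventh (G–B–D–F#), so this is second inversion.

second inversion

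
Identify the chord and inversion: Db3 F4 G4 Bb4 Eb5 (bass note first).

The pitch classes Db, F, G, Bb, Eb arrange in thirds as Eb–G–Bb–Db–F: an Eb dominant ninth chord.
With the seventh (Db) in the bass, the chord is in third inversion.

Eb dominant ninth, third inversion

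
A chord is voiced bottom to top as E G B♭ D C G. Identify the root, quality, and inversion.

Reducing to letter names: E, G, Bb, D, C. These stack in thirds as C–E–G–Bb–D — a C dominant ninth chord.
E is the third of C dominant ninth; third in the bass means first inversion.

C dominant ninth, first inversion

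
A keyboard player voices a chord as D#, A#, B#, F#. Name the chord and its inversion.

B# half-diminished seventh, first inversion

The pitch classes D#, A#, B#, F# arrange in thirds as B#–D#–F#–A#: a B# half-diminished seventh chord.
D# is the third of B# half-diminished seventh; third in the bass means first inversion (figured bass 6/5).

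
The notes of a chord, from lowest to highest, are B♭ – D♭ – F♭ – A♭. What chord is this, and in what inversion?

Reducing to letter names: Bb, Db, Fb, Ab. These stack in thirds as Bb–Db–Fb–Ab — a Bb half-diminished seventh chord.
The lowest note is Bb, the root of the chord, so this is root position (figured bass 7).

Bb half-diminished seventh, root position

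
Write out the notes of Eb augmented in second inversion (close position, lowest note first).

B, Eb, G

Eb augmented is Eb–G–B. Second inversion puts the fifth (B) in the bass, with the remaining tones above: B, Eb, G.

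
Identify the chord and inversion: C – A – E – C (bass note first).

A minor, first inversion

The pitch classes C, A, E arrange in thirds as A–C–E: an A minor triad.
With the third (C) in the bass, the chord is in first inversion (figured bass 6).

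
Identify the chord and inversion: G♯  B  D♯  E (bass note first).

E major seventh, first inversion

Reducing to letter names: G#, B, D#, E. These stack in thirds as E–G#–B–D# — an E major seventh chord.
G# is the third of E major seventh; third in the bass means first inversion (figured bass 6/5).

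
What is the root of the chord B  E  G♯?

E

B, E, G# are the tones of an E major triad (E–G#–B), making E the root.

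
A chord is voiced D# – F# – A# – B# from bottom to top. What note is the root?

B#

Reordering D#, F#, A#, B# into stacked thirds gives B#–D#–F#–A#; the bottom of that stack, B#, is the root.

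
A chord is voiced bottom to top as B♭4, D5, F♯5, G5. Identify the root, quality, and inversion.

G minor-major seventh, first inversion

Reducing to letter names: Bb, D, F#, G. These stack in thirds as G–Bb–D–F# — a G minor-major seventh chord.
With the third (Bb) in the bass, the chord is in first inversion (figured bass 6/5).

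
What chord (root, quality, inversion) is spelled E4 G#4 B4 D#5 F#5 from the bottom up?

The distinct note names are E, G#, B, D#, F#. Stacked in thirds they read E–G#–B–D#–F#, which is a major ninth chord on E.
E is the root of E major ninth; root in the bass means root position.

E major ninth, root position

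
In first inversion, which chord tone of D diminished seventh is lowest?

F

D diminished seventh is D–F–Ab–Cb. First inversion places the third in the bass: F.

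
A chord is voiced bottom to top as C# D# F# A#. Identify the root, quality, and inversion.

The pitch classes C#, D#, F#, A# arrange in thirds as D#–F#–A#–C#: a D# minor seventh chord.
C# is the seventh of D# minor seventh; seventh in the bass means third inversion (figured bass 4/2).

D# minor seventh, third inversion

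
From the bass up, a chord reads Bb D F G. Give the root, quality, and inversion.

G minor seventh, first inversion

The distinct note names are Bb, D, F, G. Stacked in thirds they read G–Bb–D–F, which is a minor seventh chord on G.
The lowest note is Bb, the third of the chord, so this is first inversion (figured bass 6/5).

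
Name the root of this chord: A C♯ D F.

Reordering A, C#, D, F into stacked thirds gives D–F–A–C#; the bottom of that stack, D, is the root.

D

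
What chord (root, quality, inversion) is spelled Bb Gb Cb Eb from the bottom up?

Cb major seventh, third inversion

The pitch classes Bb, Gb, Cb, Eb arrange in thirds as Cb–Eb–Gb–Bb: a Cb major seventh chord.
The lowest note is Bb, the seventh of the chord, so this is third inversion (figured bass 4/2).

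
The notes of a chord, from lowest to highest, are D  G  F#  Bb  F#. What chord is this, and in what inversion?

The pitch classes D, G, F#, Bb arrange in thirds as G–Bb–D–F#: a G minor-major seventh chord.
With the fifth (D) in the bass, the chord is in second inversion (figured bass 4/3).

G minor-major seventh, second inversion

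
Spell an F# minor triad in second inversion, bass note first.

Spelling F# minor: F#–A–C#. In second inversion the fifth is bass, giving C#, F#, A from the bottom.

C#, F#, A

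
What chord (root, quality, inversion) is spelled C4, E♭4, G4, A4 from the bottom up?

A half-diminished seventh, first inversion

The distinct note names are C, Eb, G, A. Stacked in thirds they read A–C–Eb–G, which is a half-diminished seventh chord on A.
The lowest note is C, the third of the chord, so this is first inversion (figured bass 6/5).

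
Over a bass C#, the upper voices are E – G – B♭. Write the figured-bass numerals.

7

The notes C#, E, G, Bb stack in thirds as C#–E–G–Bb — a C# diminished seventh chord. The bass C# is the root, so this is root position: figured 7.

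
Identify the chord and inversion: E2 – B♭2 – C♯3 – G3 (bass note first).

C# diminished seventh, first inversion

Reducing to letter names: E, Bb, C#, G. These stack in thirds as C#–E–G–Bb — a C# diminished seventh chord.
With the third (E) in the bass, the chord is in first inversion (figured bass 6/5).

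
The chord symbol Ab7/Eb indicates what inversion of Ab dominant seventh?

Ab7/Eb means Ab dominant seventh with Eb in the bass. Eb is the fifth of Ab dominant seventh (Ab–C–Eb–Gb), so this is second inversion.

second inversion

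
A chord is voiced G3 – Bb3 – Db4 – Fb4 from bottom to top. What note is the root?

G

Reordering G, Bb, Db, Fb into stacked thirds gives G–Bb–Db–Fb; the bottom of that stack, G, is the root.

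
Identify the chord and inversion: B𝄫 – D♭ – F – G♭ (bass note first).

Gb minor-major seventh, first inversion

Reducing to letter names: Bbb, Db, F, Gb. These stack in thirds as Gb–Bbb–Db–F — a Gb minor-major seventh chord.
With the third (Bbb) in the bass, the chord is in first inversion (figured bass 6/5).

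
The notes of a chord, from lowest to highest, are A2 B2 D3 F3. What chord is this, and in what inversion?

The pitch classes A, B, D, F arrange in thirds as B–D–F–A: a B half-diminished seventh chord.
A is the seventh of B half-diminished seventh; seventh in the bass means third inversion (figured bass 4/2).

B half-diminished seventh, third inversion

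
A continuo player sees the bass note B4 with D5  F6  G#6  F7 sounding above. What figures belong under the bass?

6/5

The notes B, D, F, G# stack in thirds as G#–B–D–F — a G# diminished seventh chord. The bass B is the third, so this is first inversion: figured 6/5.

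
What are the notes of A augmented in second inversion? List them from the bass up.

Spelling A augmented: A–C#–E#. In second inversion the fifth is bass, giving E#, A, C# from the bottom.

E#, A, C#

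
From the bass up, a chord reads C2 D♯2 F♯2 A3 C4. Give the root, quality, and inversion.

Reducing to letter names: C, D#, F#, A. These stack in thirds as D#–F#–A–C — a D# diminished seventh chord.
The lowest note is C, the seventh of the chord, so this is third inversion (figured bass 4/2).

D# diminished seventh, third inversion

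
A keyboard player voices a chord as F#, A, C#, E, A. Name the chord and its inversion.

F# minor seventh, root position

The distinct note names are F#, A, C#, E. Stacked in thirds they read F#–A–C#–E, which is a minor seventh chord on F#.
With the root (F#) in the bass, the chord is in root position (figured bass 7).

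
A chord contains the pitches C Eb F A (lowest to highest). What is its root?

F

The distinct letter names are C, Eb, F, A. Arranged as a stack of thirds they read F–A–C–Eb, so F is the root (an F dominant seventh chord).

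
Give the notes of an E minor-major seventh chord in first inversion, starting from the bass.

G, B, D#, E

The chord tones are E–G–B–D#. With the third (G) lowest for first inversion: G, B, D#, E.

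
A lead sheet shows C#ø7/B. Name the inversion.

C#ø7/B means C# half-diminished seventh with B in the bass. B is the seventh of C# half-diminished seventh (C#–E–G–B), so this is third inversion.

third inversion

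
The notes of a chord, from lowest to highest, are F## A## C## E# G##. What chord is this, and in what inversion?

The distinct note names are F##, A##, C##, E#, G##. Stacked in thirds they read F##–A##–C##–E#–G##, which is a dominant ninth chord on F##.
With the root (F##) in the bass, the chord is in root position.

F## dominant ninth, root position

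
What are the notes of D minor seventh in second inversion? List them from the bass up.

D minor seventh is D–F–A–C. Second inversion puts the fifth (A) in the bass, with the remaining tones above: A, C, D, F.

A, C, D, F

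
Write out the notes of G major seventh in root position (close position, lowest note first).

G, B, D, F#

G major seventh is G–B–D–F#. Root position puts the root (G) in the bass, with the remaining tones above: G, B, D, F#.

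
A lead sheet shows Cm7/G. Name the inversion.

second inversion

Cm7/G means C minor seventh with G in the bass. G is the fifth of C minor seventh (C–Eb–G–Bb), so this is second inversion.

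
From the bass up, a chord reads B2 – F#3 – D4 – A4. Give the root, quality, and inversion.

The pitch classes B, F#, D, A arrange in thirds as B–D–F#–A: a B minor seventh chord.
With the root (B) in the bass, the chord is in root position (figured bass 7).

B minor seventh, root position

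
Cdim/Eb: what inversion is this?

Cdim/Eb means C diminished with Eb in the bass. Eb is the third of C diminished (C–Eb–Gb), so this is first inversion.

first inversion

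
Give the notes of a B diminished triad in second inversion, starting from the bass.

The chord tones are B–D–F. With the fifth (F) lowest for second inversion: F, B, D.

F, B, D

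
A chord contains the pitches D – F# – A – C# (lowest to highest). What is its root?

Reordering D, F#, A, C# into stacked thirds gives D–F#–A–C#; the bottom of that stack, D, is the root.

D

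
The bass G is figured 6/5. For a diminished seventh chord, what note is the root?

E

The figures 6/5 mean the third of the chord is in the bass. If G is the third of a diminished seventh chord, the root is E (chord tones E–G–Bb–Db).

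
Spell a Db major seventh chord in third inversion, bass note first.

The chord tones are Db–F–Ab–C. With the seventh (C) lowest for third inversion: C, Db, F, Ab.

C, Db, F, Ab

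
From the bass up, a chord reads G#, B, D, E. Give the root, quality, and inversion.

The pitch classes G#, B, D, E arrange in thirds as E–G#–B–D: an E dominant seventh chord.
The lowest note is G#, the third of the chord, so this is first inversion (figured bass 6/5).

E dominant seventh, first inversion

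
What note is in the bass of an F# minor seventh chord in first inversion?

In first inversion the third is lowest. For F# minor seventh (F#–A–C#–E) that is A.

A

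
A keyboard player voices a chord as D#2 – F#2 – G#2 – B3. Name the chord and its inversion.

G# minor seventh, second inversion

The distinct note names are D#, F#, G#, B. Stacked in thirds they read G#–B–D#–F#, which is a minor seventh chord on G#.
D# is the fifth of G# minor seventh; fifth in the bass means second inversion (figured bass 4/3).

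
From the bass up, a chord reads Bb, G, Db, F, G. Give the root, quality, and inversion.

Reducing to letter names: Bb, G, Db, F. These stack in thirds as G–Bb–Db–F — a G half-diminished seventh chord.
With the third (Bb) in the bass, the chord is in first inversion (figured bass 6/5).

G half-diminished seventh, first inversion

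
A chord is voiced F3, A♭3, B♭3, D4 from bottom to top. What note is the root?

Bb

F, Ab, Bb, D are the tones of a Bb dominant seventh chord (Bb–D–F–Ab), making Bb the root.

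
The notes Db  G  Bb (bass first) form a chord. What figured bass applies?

The notes Db, G, Bb stack in thirds as G–Bb–Db — a G diminished triad. The bass Db is the fifth, so this is second inversion: figured 6/4.

6/4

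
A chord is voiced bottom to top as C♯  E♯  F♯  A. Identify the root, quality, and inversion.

The pitch classes C#, E#, F#, A arrange in thirds as F#–A–C#–E#: an F# minor-major seventh chord.
With the fifth (C#) in the bass, the chord is in second inversion (figured bass 4/3).

F# minor-major seventh, second inversion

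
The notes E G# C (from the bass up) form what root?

C

E, G#, C are the tones of a C augmented triad (C–E–G#), making C the root.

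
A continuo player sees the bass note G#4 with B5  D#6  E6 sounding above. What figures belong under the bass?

6/5

The notes G#, B, D#, E stack in thirds as E–G#–B–D# — an E major seventh chord. The bass G# is the third, so this is first inversion: figured 6/5.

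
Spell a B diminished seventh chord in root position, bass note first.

B diminished seventh is B–D–F–Ab. Root position puts the root (B) in the bass, with the remaining tones above: B, D, F, Ab.

B, D, F, Ab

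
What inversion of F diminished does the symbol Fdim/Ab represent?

first inversion

Fdim/Ab means F diminished with Ab in the bass. Ab is the third of F diminished (F–Ab–Cb), so this is first inversion.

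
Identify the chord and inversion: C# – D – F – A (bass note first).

The pitch classes C#, D, F, A arrange in thirds as D–F–A–C#: a D minor-major seventh chord.
The lowest note is C#, the seventh of the chord, so this is third inversion (figured bass 4/2).

D minor-major seventh, third inversion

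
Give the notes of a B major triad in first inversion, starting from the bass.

B major is B–D#–F#. First inversion puts the third (D#) in the bass, with the remaining tones above: D#, F#, B.

D#, F#, B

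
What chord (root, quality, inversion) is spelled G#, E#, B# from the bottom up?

The distinct note names are G#, E#, B#. Stacked in thirds they read E#–G#–B#, which is a minor triad on E#.
With the third (G#) in the bass, the chord is in first inversion (figured bass 6).

E# minor, first inversion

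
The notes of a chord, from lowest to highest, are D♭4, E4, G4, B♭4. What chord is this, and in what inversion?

E diminished seventh, third inversion

The distinct note names are Db, E, G, Bb. Stacked in thirds they read E–G–Bb–Db, which is a diminished seventh chord on E.
Db is the seventh of E diminished seventh; seventh in the bass means third inversion (figured bass 4/2).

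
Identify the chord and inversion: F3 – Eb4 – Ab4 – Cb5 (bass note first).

Reducing to letter names: F, Eb, Ab, Cb. These stack in thirds as F–Ab–Cb–Eb — an F half-diminished seventh chord.
F is the root of F half-diminished seventh; root in the bass means root position (figured bass 7).

F half-diminished seventh, root position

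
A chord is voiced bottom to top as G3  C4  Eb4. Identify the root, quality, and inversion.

C minor, second inversion

The distinct note names are G, C, Eb. Stacked in thirds they read C–Eb–G, which is a minor triad on C.
With the fifth (G) in the bass, the chord is in second inversion (figured bass 6/4).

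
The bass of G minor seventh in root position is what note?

G

G minor seventh is G–Bb–D–F. Root position places the root in the bass: G.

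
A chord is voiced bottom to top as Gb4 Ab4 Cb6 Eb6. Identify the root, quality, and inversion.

The distinct note names are Gb, Ab, Cb, Eb. Stacked in thirds they read Ab–Cb–Eb–Gb, which is a minor seventh chord on Ab.
With the seventh (Gb) in the bass, the chord is in third inversion (figured bass 4/2).

Ab minor seventh, third inversion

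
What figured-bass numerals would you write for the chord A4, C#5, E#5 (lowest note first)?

5/3

The notes A, C#, E# stack in thirds as A–C#–E# — an A augmented triad. The bass A is the root, so this is root position: figured 5/3.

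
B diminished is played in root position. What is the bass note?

B

B diminished is B–D–F. Root position places the root in the bass: B.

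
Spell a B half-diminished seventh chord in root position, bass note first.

Spelling B half-diminished seventh: B–D–F–A. In root position the root is bass, giving B, D, F, A from the bottom.

B, D, F, A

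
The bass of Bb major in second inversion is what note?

Bb major is Bb–D–F. Second inversion places the fifth in the bass: F.

F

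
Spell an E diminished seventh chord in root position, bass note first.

E, G, Bb, Db

E diminished seventh is E–G–Bb–Db. Root position puts the root (E) in the bass, with the remaining tones above: E, G, Bb, Db.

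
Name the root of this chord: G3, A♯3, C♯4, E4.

The distinct letter names are G, A#, C#, E. Arranged as a stack of thirds they read A#–C#–E–G, so A# is the root (an A# diminished seventh chord).

A#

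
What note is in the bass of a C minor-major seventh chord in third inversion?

The seventh of C minor-major seventh (C–Eb–G–B) is B; that is the bass in third inversion.

B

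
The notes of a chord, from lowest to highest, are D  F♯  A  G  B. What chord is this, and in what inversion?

G major ninth, second inversion

The pitch classes D, F#, A, G, B arrange in thirds as G–B–D–F#–A: a G major ninth chord.
The lowest note is D, the fifth of the chord, so this is second inversion.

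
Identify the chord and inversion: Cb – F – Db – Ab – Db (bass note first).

The distinct note names are Cb, F, Db, Ab. Stacked in thirds they read Db–F–Ab–Cb, which is a dominant seventh chord on Db.
With the seventh (Cb) in the bass, the chord is in third inversion (figured bass 4/2).

Db dominant seventh, third inversion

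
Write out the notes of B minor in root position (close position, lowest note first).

B, D, F#

B minor is B–D–F#. Root position puts the root (B) in the bass, with the remaining tones above: B, D, F#.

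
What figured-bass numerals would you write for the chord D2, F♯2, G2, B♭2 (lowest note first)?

The notes D, F#, G, Bb stack in thirds as G–Bb–D–F# — a G minor-major seventh chord. The bass D is the fifth, so this is second inversion: figured 4/3.

4/3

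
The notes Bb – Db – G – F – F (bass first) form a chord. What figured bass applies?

6/5

The notes Bb, Db, G, F stack in thirds as G–Bb–Db–F — a G half-diminished seventh chord. The bass Bb is the third, so this is first inversion: figured 6/5.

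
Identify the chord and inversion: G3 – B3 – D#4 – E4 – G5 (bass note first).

E minor-major seventh, first inversion

Reducing to letter names: G, B, D#, E. These stack in thirds as E–G–B–D# — an E minor-major seventh chord.
The lowest note is G, the third of the chord, so this is first inversion (figured bass 6/5).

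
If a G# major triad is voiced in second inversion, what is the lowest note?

In second inversion the fifth is lowest. For G# major (G#–B#–D#) that is D#.

D#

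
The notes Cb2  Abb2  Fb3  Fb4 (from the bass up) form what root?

The distinct letter names are Cb, Abb, Fb. Arranged as a stack of thirds they read Fb–Abb–Cb, so Fb is the root (an Fb minor triad).

Fb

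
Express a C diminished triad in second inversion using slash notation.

Cdim/Gb

Second inversion of C diminished has the fifth (Gb) in the bass. As a slash chord: Cdim/Gb.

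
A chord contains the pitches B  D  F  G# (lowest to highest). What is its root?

B, D, F, G# are the tones of a G# diminished seventh chord (G#–B–D–F), making G# the root.

G#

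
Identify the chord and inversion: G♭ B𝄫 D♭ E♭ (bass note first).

Eb half-diminished seventh, first inversion

Reducing to letter names: Gb, Bbb, Db, Eb. These stack in thirds as Eb–Gb–Bbb–Db — an Eb half-diminished seventh chord.
With the third (Gb) in the bass, the chord is in first inversion (figured bass 6/5).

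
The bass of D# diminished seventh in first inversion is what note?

F#

The third of D# diminished seventh (D#–F#–A–C) is F#; that is the bass in first inversion.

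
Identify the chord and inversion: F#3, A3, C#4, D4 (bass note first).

D major seventh, first inversion

The pitch classes F#, A, C#, D arrange in thirds as D–F#–A–C#: a D major seventh chord.
With the third (F#) in the bass, the chord is in first inversion (figured bass 6/5).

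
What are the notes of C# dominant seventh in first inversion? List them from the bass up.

C# dominant seventh is C#–E#–G#–B. First inversion puts the third (E#) in the bass, with the remaining tones above: E#, G#, B, C#.

E#, G#, B, C#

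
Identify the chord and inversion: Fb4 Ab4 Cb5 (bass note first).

Fb major, root position

The pitch classes Fb, Ab, Cb arrange in thirds as Fb–Ab–Cb: an Fb major triad.
The lowest note is Fb, the root of the chord, so this is root position (figured bass 5/3).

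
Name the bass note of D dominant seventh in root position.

In root position the root is lowest. For D dominant seventh (D–F#–A–C) that is D.

D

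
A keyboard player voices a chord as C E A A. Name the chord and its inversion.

The pitch classes C, E, A arrange in thirds as A–C–E: an A minor triad.
C is the third of A minor; third in the bass means first inversion (figured bass 6).

A minor, first inversion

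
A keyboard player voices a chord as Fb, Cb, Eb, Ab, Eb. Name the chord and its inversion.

Fb major seventh, root position

The distinct note names are Fb, Cb, Eb, Ab. Stacked in thirds they read Fb–Ab–Cb–Eb, which is a major seventh chord on Fb.
With the root (Fb) in the bass, the chord is in root position (figured bass 7).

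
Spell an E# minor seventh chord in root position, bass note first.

E#, G#, B#, D#

E# minor seventh is E#–G#–B#–D#. Root position puts the root (E#) in the bass, with the remaining tones above: E#, G#, B#, D#.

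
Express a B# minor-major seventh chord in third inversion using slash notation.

B#m(maj7)/A##

Third inversion of B# minor-major seventh has the seventh (A##) in the bass. As a slash chord: B#m(maj7)/A##.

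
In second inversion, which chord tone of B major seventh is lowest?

F#

B major seventh is B–D#–F#–A#. Second inversion places the fifth in the bass: F#.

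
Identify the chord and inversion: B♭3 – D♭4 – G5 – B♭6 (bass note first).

Reducing to letter names: Bb, Db, G. These stack in thirds as G–Bb–Db — a G diminished triad.
Bb is the third of G diminished; third in the bass means first inversion (figured bass 6).

G diminished, first inversion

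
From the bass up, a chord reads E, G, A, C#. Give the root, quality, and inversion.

A dominant seventh, second inversion

Reducing to letter names: E, G, A, C#. These stack in thirds as A–C#–E–G — an A dominant seventh chord.
The lowest note is E, the fifth of the chord, so this is second inversion (figured bass 4/3).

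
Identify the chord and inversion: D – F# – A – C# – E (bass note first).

D major ninth, root position

The pitch classes D, F#, A, C#, E arrange in thirds as D–F#–A–C#–E: a D major ninth chord.
The lowest note is D, the root of the chord, so this is root position.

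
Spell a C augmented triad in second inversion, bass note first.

The chord tones are C–E–G#. With the fifth (G#) lowest for second inversion: G#, C, E.

G#, C, E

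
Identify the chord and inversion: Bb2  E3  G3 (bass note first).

Reducing to letter names: Bb, E, G. These stack in thirds as E–G–Bb — an E diminished triad.
With the fifth (Bb) in the bass, the chord is in second inversion (figured bass 6/4).

E diminished, second inversion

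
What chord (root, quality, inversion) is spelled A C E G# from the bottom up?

The distinct note names are A, C, E, G#. Stacked in thirds they read A–C–E–G#, which is a minor-major seventh chord on A.
With the root (A) in the bass, the chord is in root position (figured bass 7).

A minor-major seventh, root position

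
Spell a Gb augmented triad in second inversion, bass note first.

D, Gb, Bb

The chord tones are Gb–Bb–D. With the fifth (D) lowest for second inversion: D, Gb, Bb.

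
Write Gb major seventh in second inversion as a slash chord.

Gbmaj7/Db

Second inversion of Gb major seventh has the fifth (Db) in the bass. As a slash chord: Gbmaj7/Db.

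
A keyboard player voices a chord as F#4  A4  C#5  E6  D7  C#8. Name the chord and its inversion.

D major ninth, first inversion

The distinct note names are F#, A, C#, E, D. Stacked in thirds they read D–F#–A–C#–E, which is a major ninth chord on D.
With the third (F#) in the bass, the chord is in first inversion.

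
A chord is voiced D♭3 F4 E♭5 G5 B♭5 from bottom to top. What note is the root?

Eb

Reordering Db, F, Eb, G, Bb into stacked thirds gives Eb–G–Bb–Db–F; the bottom of that stack, Eb, is the root.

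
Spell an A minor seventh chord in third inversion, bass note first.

G, A, C, E

Spelling A minor seventh: A–C–E–G. In third inversion the seventh is bass, giving G, A, C, E from the bottom.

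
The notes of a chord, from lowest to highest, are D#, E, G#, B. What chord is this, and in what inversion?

E major seventh, third inversion

Reducing to letter names: D#, E, G#, B. These stack in thirds as E–G#–B–D# — an E major seventh chord.
D# is the seventh of E major seventh; seventh in the bass means third inversion (figured bass 4/2).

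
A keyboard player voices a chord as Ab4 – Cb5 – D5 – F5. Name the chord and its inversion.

The distinct note names are Ab, Cb, D, F. Stacked in thirds they read D–F–Ab–Cb, which is a diminished seventh chord on D.
The lowest note is Ab, the fifth of the chord, so this is second inversion (figured bass 4/3).

D diminished seventh, second inversion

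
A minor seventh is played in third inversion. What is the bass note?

A minor seventh is A–C–E–G. Third inversion places the seventh in the bass: G.

G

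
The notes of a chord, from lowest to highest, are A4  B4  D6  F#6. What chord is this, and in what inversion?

Reducing to letter names: A, B, D, F#. These stack in thirds as B–D–F#–A — a B minor seventh chord.
The lowest note is A, the seventh of the chord, so this is third inversion (figured bass 4/2).

B minor seventh, third inversion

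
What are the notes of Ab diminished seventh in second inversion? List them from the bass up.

Ebb, Gbb, Ab, Cb

Spelling Ab diminished seventh: Ab–Cb–Ebb–Gbb. In second inversion the fifth is bass, giving Ebb, Gbb, Ab, Cb from the bottom.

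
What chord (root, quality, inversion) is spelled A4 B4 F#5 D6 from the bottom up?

B minor seventh, third inversion

Reducing to letter names: A, B, F#, D. These stack in thirds as B–D–F#–A — a B minor seventh chord.
The lowest note is A, the seventh of the chord, so this is third inversion (figured bass 4/2).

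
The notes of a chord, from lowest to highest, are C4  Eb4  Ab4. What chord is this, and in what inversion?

The pitch classes C, Eb, Ab arrange in thirds as Ab–C–Eb: an Ab major triad.
C is the third of Ab major; third in the bass means first inversion (figured bass 6).

Ab major, first inversion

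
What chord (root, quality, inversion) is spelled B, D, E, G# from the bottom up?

E dominant seventh, second inversion

The pitch classes B, D, E, G# arrange in thirds as E–G#–B–D: an E dominant seventh chord.
The lowest note is B, the fifth of the chord, so this is second inversion (figured bass 4/3).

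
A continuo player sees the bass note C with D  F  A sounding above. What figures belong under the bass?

4/2

The notes C, D, F, A stack in thirds as D–F–A–C — a D minor seventh chord. The bass C is the seventh, so this is third inversion: figured 4/2.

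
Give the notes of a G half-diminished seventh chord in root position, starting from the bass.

Spelling G half-diminished seventh: G–Bb–Db–F. In root position the root is bass, giving G, Bb, Db, F from the bottom.

G, Bb, Db, F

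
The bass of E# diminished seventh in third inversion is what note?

The seventh of E# diminished seventh (E#–G#–B–D) is D; that is the bass in third inversion.

D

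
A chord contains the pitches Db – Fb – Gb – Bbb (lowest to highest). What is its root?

Gb

Reordering Db, Fb, Gb, Bbb into stacked thirds gives Gb–Bbb–Db–Fb; the bottom of that stack, Gb, is the root.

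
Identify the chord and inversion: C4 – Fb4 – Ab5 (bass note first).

Fb augmented, second inversion

The pitch classes C, Fb, Ab arrange in thirds as Fb–Ab–C: an Fb augmented triad.
The lowest note is C, the fifth of the chord, so this is second inversion (figured bass 6/4).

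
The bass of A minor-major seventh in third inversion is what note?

G#

A minor-major seventh is A–C–E–G#. Third inversion places the seventh in the bass: G#.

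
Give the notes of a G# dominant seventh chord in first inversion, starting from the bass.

B#, D#, F#, G#

Spelling G# dominant seventh: G#–B#–D#–F#. In first inversion the third is bass, giving B#, D#, F#, G# from the bottom.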